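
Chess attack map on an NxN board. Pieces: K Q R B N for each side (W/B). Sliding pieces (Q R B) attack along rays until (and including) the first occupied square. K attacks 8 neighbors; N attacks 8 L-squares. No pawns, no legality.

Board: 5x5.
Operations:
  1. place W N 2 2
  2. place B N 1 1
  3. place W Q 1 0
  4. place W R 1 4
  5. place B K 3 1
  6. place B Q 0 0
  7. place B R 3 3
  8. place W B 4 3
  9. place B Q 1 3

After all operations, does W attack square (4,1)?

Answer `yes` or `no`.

Op 1: place WN@(2,2)
Op 2: place BN@(1,1)
Op 3: place WQ@(1,0)
Op 4: place WR@(1,4)
Op 5: place BK@(3,1)
Op 6: place BQ@(0,0)
Op 7: place BR@(3,3)
Op 8: place WB@(4,3)
Op 9: place BQ@(1,3)
Per-piece attacks for W:
  WQ@(1,0): attacks (1,1) (2,0) (3,0) (4,0) (0,0) (2,1) (3,2) (4,3) (0,1) [ray(0,1) blocked at (1,1); ray(-1,0) blocked at (0,0); ray(1,1) blocked at (4,3)]
  WR@(1,4): attacks (1,3) (2,4) (3,4) (4,4) (0,4) [ray(0,-1) blocked at (1,3)]
  WN@(2,2): attacks (3,4) (4,3) (1,4) (0,3) (3,0) (4,1) (1,0) (0,1)
  WB@(4,3): attacks (3,4) (3,2) (2,1) (1,0) [ray(-1,-1) blocked at (1,0)]
W attacks (4,1): yes

Answer: yes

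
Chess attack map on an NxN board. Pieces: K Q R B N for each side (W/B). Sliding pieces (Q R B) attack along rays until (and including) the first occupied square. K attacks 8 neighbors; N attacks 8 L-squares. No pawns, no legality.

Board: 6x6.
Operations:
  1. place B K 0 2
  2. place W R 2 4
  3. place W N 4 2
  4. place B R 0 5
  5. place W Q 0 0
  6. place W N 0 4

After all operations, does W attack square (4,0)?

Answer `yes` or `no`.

Answer: yes

Derivation:
Op 1: place BK@(0,2)
Op 2: place WR@(2,4)
Op 3: place WN@(4,2)
Op 4: place BR@(0,5)
Op 5: place WQ@(0,0)
Op 6: place WN@(0,4)
Per-piece attacks for W:
  WQ@(0,0): attacks (0,1) (0,2) (1,0) (2,0) (3,0) (4,0) (5,0) (1,1) (2,2) (3,3) (4,4) (5,5) [ray(0,1) blocked at (0,2)]
  WN@(0,4): attacks (2,5) (1,2) (2,3)
  WR@(2,4): attacks (2,5) (2,3) (2,2) (2,1) (2,0) (3,4) (4,4) (5,4) (1,4) (0,4) [ray(-1,0) blocked at (0,4)]
  WN@(4,2): attacks (5,4) (3,4) (2,3) (5,0) (3,0) (2,1)
W attacks (4,0): yes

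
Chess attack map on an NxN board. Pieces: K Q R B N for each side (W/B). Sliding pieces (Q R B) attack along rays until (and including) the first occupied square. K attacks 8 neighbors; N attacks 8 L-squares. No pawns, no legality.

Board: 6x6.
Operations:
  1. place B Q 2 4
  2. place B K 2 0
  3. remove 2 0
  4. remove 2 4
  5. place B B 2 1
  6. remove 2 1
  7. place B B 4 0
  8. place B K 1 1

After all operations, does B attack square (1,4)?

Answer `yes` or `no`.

Answer: no

Derivation:
Op 1: place BQ@(2,4)
Op 2: place BK@(2,0)
Op 3: remove (2,0)
Op 4: remove (2,4)
Op 5: place BB@(2,1)
Op 6: remove (2,1)
Op 7: place BB@(4,0)
Op 8: place BK@(1,1)
Per-piece attacks for B:
  BK@(1,1): attacks (1,2) (1,0) (2,1) (0,1) (2,2) (2,0) (0,2) (0,0)
  BB@(4,0): attacks (5,1) (3,1) (2,2) (1,3) (0,4)
B attacks (1,4): no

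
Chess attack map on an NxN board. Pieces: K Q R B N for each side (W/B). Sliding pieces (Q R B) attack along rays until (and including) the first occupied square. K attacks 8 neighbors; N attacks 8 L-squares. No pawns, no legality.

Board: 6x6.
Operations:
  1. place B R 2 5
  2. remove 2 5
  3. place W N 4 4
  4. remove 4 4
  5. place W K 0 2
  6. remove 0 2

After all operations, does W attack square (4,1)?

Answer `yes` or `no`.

Answer: no

Derivation:
Op 1: place BR@(2,5)
Op 2: remove (2,5)
Op 3: place WN@(4,4)
Op 4: remove (4,4)
Op 5: place WK@(0,2)
Op 6: remove (0,2)
Per-piece attacks for W:
W attacks (4,1): no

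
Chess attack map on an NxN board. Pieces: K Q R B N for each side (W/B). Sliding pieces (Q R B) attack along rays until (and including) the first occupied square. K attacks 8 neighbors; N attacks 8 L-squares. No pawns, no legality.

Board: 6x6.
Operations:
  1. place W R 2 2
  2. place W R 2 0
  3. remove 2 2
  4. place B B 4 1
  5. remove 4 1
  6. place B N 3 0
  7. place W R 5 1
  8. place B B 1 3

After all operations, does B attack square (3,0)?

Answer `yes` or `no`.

Answer: no

Derivation:
Op 1: place WR@(2,2)
Op 2: place WR@(2,0)
Op 3: remove (2,2)
Op 4: place BB@(4,1)
Op 5: remove (4,1)
Op 6: place BN@(3,0)
Op 7: place WR@(5,1)
Op 8: place BB@(1,3)
Per-piece attacks for B:
  BB@(1,3): attacks (2,4) (3,5) (2,2) (3,1) (4,0) (0,4) (0,2)
  BN@(3,0): attacks (4,2) (5,1) (2,2) (1,1)
B attacks (3,0): no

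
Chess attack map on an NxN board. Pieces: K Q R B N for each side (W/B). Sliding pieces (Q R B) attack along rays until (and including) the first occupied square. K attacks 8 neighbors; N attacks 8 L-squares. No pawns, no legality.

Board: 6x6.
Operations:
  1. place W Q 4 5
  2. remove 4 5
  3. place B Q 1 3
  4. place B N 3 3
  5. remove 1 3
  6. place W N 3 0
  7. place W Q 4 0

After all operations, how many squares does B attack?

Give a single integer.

Op 1: place WQ@(4,5)
Op 2: remove (4,5)
Op 3: place BQ@(1,3)
Op 4: place BN@(3,3)
Op 5: remove (1,3)
Op 6: place WN@(3,0)
Op 7: place WQ@(4,0)
Per-piece attacks for B:
  BN@(3,3): attacks (4,5) (5,4) (2,5) (1,4) (4,1) (5,2) (2,1) (1,2)
Union (8 distinct): (1,2) (1,4) (2,1) (2,5) (4,1) (4,5) (5,2) (5,4)

Answer: 8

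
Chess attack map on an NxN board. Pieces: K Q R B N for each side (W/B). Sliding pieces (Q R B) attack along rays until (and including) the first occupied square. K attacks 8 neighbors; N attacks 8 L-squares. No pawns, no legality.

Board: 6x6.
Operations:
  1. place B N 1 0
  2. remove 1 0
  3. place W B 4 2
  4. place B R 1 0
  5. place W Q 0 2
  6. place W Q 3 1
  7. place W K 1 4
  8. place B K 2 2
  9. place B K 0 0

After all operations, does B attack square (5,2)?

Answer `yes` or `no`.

Answer: no

Derivation:
Op 1: place BN@(1,0)
Op 2: remove (1,0)
Op 3: place WB@(4,2)
Op 4: place BR@(1,0)
Op 5: place WQ@(0,2)
Op 6: place WQ@(3,1)
Op 7: place WK@(1,4)
Op 8: place BK@(2,2)
Op 9: place BK@(0,0)
Per-piece attacks for B:
  BK@(0,0): attacks (0,1) (1,0) (1,1)
  BR@(1,0): attacks (1,1) (1,2) (1,3) (1,4) (2,0) (3,0) (4,0) (5,0) (0,0) [ray(0,1) blocked at (1,4); ray(-1,0) blocked at (0,0)]
  BK@(2,2): attacks (2,3) (2,1) (3,2) (1,2) (3,3) (3,1) (1,3) (1,1)
B attacks (5,2): no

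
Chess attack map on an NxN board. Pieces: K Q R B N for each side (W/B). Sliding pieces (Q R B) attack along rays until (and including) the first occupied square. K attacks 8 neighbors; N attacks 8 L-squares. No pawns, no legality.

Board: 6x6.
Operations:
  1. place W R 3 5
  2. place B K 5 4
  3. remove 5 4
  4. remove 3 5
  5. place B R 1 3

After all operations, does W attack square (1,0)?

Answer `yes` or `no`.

Op 1: place WR@(3,5)
Op 2: place BK@(5,4)
Op 3: remove (5,4)
Op 4: remove (3,5)
Op 5: place BR@(1,3)
Per-piece attacks for W:
W attacks (1,0): no

Answer: no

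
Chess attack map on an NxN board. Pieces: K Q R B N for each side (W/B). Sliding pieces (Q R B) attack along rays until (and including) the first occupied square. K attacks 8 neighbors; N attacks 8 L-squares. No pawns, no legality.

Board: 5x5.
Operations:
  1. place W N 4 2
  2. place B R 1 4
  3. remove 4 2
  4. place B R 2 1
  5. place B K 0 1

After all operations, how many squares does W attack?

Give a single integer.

Answer: 0

Derivation:
Op 1: place WN@(4,2)
Op 2: place BR@(1,4)
Op 3: remove (4,2)
Op 4: place BR@(2,1)
Op 5: place BK@(0,1)
Per-piece attacks for W:
Union (0 distinct): (none)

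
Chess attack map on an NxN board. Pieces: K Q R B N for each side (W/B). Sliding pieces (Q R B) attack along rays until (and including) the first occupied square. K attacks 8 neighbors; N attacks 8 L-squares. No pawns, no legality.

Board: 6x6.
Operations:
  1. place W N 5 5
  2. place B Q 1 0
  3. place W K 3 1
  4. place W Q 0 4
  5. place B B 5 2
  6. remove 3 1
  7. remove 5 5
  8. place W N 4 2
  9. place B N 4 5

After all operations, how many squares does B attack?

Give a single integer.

Answer: 21

Derivation:
Op 1: place WN@(5,5)
Op 2: place BQ@(1,0)
Op 3: place WK@(3,1)
Op 4: place WQ@(0,4)
Op 5: place BB@(5,2)
Op 6: remove (3,1)
Op 7: remove (5,5)
Op 8: place WN@(4,2)
Op 9: place BN@(4,5)
Per-piece attacks for B:
  BQ@(1,0): attacks (1,1) (1,2) (1,3) (1,4) (1,5) (2,0) (3,0) (4,0) (5,0) (0,0) (2,1) (3,2) (4,3) (5,4) (0,1)
  BN@(4,5): attacks (5,3) (3,3) (2,4)
  BB@(5,2): attacks (4,3) (3,4) (2,5) (4,1) (3,0)
Union (21 distinct): (0,0) (0,1) (1,1) (1,2) (1,3) (1,4) (1,5) (2,0) (2,1) (2,4) (2,5) (3,0) (3,2) (3,3) (3,4) (4,0) (4,1) (4,3) (5,0) (5,3) (5,4)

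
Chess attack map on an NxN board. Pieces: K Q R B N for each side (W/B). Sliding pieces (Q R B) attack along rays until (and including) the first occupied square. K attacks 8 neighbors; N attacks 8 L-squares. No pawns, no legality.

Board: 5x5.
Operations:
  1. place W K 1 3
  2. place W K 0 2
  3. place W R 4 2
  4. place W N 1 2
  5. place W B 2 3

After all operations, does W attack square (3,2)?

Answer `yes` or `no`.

Answer: yes

Derivation:
Op 1: place WK@(1,3)
Op 2: place WK@(0,2)
Op 3: place WR@(4,2)
Op 4: place WN@(1,2)
Op 5: place WB@(2,3)
Per-piece attacks for W:
  WK@(0,2): attacks (0,3) (0,1) (1,2) (1,3) (1,1)
  WN@(1,2): attacks (2,4) (3,3) (0,4) (2,0) (3,1) (0,0)
  WK@(1,3): attacks (1,4) (1,2) (2,3) (0,3) (2,4) (2,2) (0,4) (0,2)
  WB@(2,3): attacks (3,4) (3,2) (4,1) (1,4) (1,2) [ray(-1,-1) blocked at (1,2)]
  WR@(4,2): attacks (4,3) (4,4) (4,1) (4,0) (3,2) (2,2) (1,2) [ray(-1,0) blocked at (1,2)]
W attacks (3,2): yes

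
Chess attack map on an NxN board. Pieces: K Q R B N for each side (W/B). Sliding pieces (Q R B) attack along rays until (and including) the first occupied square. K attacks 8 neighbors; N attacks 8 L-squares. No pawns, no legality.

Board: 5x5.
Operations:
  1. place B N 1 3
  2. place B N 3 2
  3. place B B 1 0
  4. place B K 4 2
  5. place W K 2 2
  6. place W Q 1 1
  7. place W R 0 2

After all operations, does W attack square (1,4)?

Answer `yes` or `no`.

Answer: no

Derivation:
Op 1: place BN@(1,3)
Op 2: place BN@(3,2)
Op 3: place BB@(1,0)
Op 4: place BK@(4,2)
Op 5: place WK@(2,2)
Op 6: place WQ@(1,1)
Op 7: place WR@(0,2)
Per-piece attacks for W:
  WR@(0,2): attacks (0,3) (0,4) (0,1) (0,0) (1,2) (2,2) [ray(1,0) blocked at (2,2)]
  WQ@(1,1): attacks (1,2) (1,3) (1,0) (2,1) (3,1) (4,1) (0,1) (2,2) (2,0) (0,2) (0,0) [ray(0,1) blocked at (1,3); ray(0,-1) blocked at (1,0); ray(1,1) blocked at (2,2); ray(-1,1) blocked at (0,2)]
  WK@(2,2): attacks (2,3) (2,1) (3,2) (1,2) (3,3) (3,1) (1,3) (1,1)
W attacks (1,4): no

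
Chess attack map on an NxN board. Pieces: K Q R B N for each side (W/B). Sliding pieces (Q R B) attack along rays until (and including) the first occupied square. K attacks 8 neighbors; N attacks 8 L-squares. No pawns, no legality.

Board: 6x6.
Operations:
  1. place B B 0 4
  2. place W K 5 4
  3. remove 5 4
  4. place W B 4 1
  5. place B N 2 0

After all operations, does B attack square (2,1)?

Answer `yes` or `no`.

Op 1: place BB@(0,4)
Op 2: place WK@(5,4)
Op 3: remove (5,4)
Op 4: place WB@(4,1)
Op 5: place BN@(2,0)
Per-piece attacks for B:
  BB@(0,4): attacks (1,5) (1,3) (2,2) (3,1) (4,0)
  BN@(2,0): attacks (3,2) (4,1) (1,2) (0,1)
B attacks (2,1): no

Answer: no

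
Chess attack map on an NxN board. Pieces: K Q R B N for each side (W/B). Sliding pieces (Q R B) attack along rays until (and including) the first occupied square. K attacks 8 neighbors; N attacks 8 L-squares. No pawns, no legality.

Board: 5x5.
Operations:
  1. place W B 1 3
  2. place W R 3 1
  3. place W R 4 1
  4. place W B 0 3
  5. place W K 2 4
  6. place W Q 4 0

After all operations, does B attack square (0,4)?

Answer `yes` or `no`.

Answer: no

Derivation:
Op 1: place WB@(1,3)
Op 2: place WR@(3,1)
Op 3: place WR@(4,1)
Op 4: place WB@(0,3)
Op 5: place WK@(2,4)
Op 6: place WQ@(4,0)
Per-piece attacks for B:
B attacks (0,4): no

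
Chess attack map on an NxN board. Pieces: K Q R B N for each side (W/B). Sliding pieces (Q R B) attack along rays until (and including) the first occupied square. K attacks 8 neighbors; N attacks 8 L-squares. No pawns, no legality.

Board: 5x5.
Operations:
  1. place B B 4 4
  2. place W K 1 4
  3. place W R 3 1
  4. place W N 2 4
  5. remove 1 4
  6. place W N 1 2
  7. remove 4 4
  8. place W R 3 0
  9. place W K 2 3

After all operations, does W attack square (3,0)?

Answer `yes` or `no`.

Answer: yes

Derivation:
Op 1: place BB@(4,4)
Op 2: place WK@(1,4)
Op 3: place WR@(3,1)
Op 4: place WN@(2,4)
Op 5: remove (1,4)
Op 6: place WN@(1,2)
Op 7: remove (4,4)
Op 8: place WR@(3,0)
Op 9: place WK@(2,3)
Per-piece attacks for W:
  WN@(1,2): attacks (2,4) (3,3) (0,4) (2,0) (3,1) (0,0)
  WK@(2,3): attacks (2,4) (2,2) (3,3) (1,3) (3,4) (3,2) (1,4) (1,2)
  WN@(2,4): attacks (3,2) (4,3) (1,2) (0,3)
  WR@(3,0): attacks (3,1) (4,0) (2,0) (1,0) (0,0) [ray(0,1) blocked at (3,1)]
  WR@(3,1): attacks (3,2) (3,3) (3,4) (3,0) (4,1) (2,1) (1,1) (0,1) [ray(0,-1) blocked at (3,0)]
W attacks (3,0): yes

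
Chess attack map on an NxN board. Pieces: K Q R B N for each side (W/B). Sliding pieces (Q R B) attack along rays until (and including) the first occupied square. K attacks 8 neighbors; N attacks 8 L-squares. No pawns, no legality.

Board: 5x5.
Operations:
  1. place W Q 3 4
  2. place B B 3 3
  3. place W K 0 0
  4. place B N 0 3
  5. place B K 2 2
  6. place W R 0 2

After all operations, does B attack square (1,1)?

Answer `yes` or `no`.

Answer: yes

Derivation:
Op 1: place WQ@(3,4)
Op 2: place BB@(3,3)
Op 3: place WK@(0,0)
Op 4: place BN@(0,3)
Op 5: place BK@(2,2)
Op 6: place WR@(0,2)
Per-piece attacks for B:
  BN@(0,3): attacks (2,4) (1,1) (2,2)
  BK@(2,2): attacks (2,3) (2,1) (3,2) (1,2) (3,3) (3,1) (1,3) (1,1)
  BB@(3,3): attacks (4,4) (4,2) (2,4) (2,2) [ray(-1,-1) blocked at (2,2)]
B attacks (1,1): yes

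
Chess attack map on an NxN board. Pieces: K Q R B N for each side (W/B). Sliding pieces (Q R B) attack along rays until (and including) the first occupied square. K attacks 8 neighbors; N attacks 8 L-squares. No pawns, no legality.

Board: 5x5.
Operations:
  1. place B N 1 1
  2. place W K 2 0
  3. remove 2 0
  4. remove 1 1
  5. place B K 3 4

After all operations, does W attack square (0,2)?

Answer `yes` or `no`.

Answer: no

Derivation:
Op 1: place BN@(1,1)
Op 2: place WK@(2,0)
Op 3: remove (2,0)
Op 4: remove (1,1)
Op 5: place BK@(3,4)
Per-piece attacks for W:
W attacks (0,2): no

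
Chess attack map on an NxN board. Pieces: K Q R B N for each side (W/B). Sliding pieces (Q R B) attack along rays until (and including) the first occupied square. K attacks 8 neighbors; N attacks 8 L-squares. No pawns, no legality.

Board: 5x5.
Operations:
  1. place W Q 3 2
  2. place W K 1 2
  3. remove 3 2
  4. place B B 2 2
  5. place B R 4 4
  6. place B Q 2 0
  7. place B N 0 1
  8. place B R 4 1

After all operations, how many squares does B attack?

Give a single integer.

Answer: 21

Derivation:
Op 1: place WQ@(3,2)
Op 2: place WK@(1,2)
Op 3: remove (3,2)
Op 4: place BB@(2,2)
Op 5: place BR@(4,4)
Op 6: place BQ@(2,0)
Op 7: place BN@(0,1)
Op 8: place BR@(4,1)
Per-piece attacks for B:
  BN@(0,1): attacks (1,3) (2,2) (2,0)
  BQ@(2,0): attacks (2,1) (2,2) (3,0) (4,0) (1,0) (0,0) (3,1) (4,2) (1,1) (0,2) [ray(0,1) blocked at (2,2)]
  BB@(2,2): attacks (3,3) (4,4) (3,1) (4,0) (1,3) (0,4) (1,1) (0,0) [ray(1,1) blocked at (4,4)]
  BR@(4,1): attacks (4,2) (4,3) (4,4) (4,0) (3,1) (2,1) (1,1) (0,1) [ray(0,1) blocked at (4,4); ray(-1,0) blocked at (0,1)]
  BR@(4,4): attacks (4,3) (4,2) (4,1) (3,4) (2,4) (1,4) (0,4) [ray(0,-1) blocked at (4,1)]
Union (21 distinct): (0,0) (0,1) (0,2) (0,4) (1,0) (1,1) (1,3) (1,4) (2,0) (2,1) (2,2) (2,4) (3,0) (3,1) (3,3) (3,4) (4,0) (4,1) (4,2) (4,3) (4,4)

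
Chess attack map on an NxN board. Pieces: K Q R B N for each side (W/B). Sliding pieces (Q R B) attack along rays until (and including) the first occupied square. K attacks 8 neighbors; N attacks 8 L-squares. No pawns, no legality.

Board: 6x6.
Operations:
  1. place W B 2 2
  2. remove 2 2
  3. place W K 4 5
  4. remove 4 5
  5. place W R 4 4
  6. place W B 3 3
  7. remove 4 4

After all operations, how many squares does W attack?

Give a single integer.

Answer: 9

Derivation:
Op 1: place WB@(2,2)
Op 2: remove (2,2)
Op 3: place WK@(4,5)
Op 4: remove (4,5)
Op 5: place WR@(4,4)
Op 6: place WB@(3,3)
Op 7: remove (4,4)
Per-piece attacks for W:
  WB@(3,3): attacks (4,4) (5,5) (4,2) (5,1) (2,4) (1,5) (2,2) (1,1) (0,0)
Union (9 distinct): (0,0) (1,1) (1,5) (2,2) (2,4) (4,2) (4,4) (5,1) (5,5)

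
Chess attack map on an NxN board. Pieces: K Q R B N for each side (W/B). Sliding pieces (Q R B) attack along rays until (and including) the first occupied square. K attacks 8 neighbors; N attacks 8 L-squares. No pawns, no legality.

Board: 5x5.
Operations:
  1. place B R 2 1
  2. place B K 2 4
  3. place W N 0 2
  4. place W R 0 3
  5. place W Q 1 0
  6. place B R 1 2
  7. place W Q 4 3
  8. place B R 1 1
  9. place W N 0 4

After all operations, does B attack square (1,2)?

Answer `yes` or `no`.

Op 1: place BR@(2,1)
Op 2: place BK@(2,4)
Op 3: place WN@(0,2)
Op 4: place WR@(0,3)
Op 5: place WQ@(1,0)
Op 6: place BR@(1,2)
Op 7: place WQ@(4,3)
Op 8: place BR@(1,1)
Op 9: place WN@(0,4)
Per-piece attacks for B:
  BR@(1,1): attacks (1,2) (1,0) (2,1) (0,1) [ray(0,1) blocked at (1,2); ray(0,-1) blocked at (1,0); ray(1,0) blocked at (2,1)]
  BR@(1,2): attacks (1,3) (1,4) (1,1) (2,2) (3,2) (4,2) (0,2) [ray(0,-1) blocked at (1,1); ray(-1,0) blocked at (0,2)]
  BR@(2,1): attacks (2,2) (2,3) (2,4) (2,0) (3,1) (4,1) (1,1) [ray(0,1) blocked at (2,4); ray(-1,0) blocked at (1,1)]
  BK@(2,4): attacks (2,3) (3,4) (1,4) (3,3) (1,3)
B attacks (1,2): yes

Answer: yes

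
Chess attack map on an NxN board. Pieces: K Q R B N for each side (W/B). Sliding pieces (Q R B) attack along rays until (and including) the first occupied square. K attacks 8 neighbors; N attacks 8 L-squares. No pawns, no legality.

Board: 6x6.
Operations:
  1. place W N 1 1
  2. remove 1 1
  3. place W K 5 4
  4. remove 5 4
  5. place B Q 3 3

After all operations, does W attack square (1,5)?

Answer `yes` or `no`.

Op 1: place WN@(1,1)
Op 2: remove (1,1)
Op 3: place WK@(5,4)
Op 4: remove (5,4)
Op 5: place BQ@(3,3)
Per-piece attacks for W:
W attacks (1,5): no

Answer: no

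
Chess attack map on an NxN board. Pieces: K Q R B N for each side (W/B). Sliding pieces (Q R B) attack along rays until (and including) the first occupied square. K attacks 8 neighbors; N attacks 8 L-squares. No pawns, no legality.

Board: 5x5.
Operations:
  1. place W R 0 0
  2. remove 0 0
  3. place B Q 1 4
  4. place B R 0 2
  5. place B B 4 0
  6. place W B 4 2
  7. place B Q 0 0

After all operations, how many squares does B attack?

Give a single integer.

Op 1: place WR@(0,0)
Op 2: remove (0,0)
Op 3: place BQ@(1,4)
Op 4: place BR@(0,2)
Op 5: place BB@(4,0)
Op 6: place WB@(4,2)
Op 7: place BQ@(0,0)
Per-piece attacks for B:
  BQ@(0,0): attacks (0,1) (0,2) (1,0) (2,0) (3,0) (4,0) (1,1) (2,2) (3,3) (4,4) [ray(0,1) blocked at (0,2); ray(1,0) blocked at (4,0)]
  BR@(0,2): attacks (0,3) (0,4) (0,1) (0,0) (1,2) (2,2) (3,2) (4,2) [ray(0,-1) blocked at (0,0); ray(1,0) blocked at (4,2)]
  BQ@(1,4): attacks (1,3) (1,2) (1,1) (1,0) (2,4) (3,4) (4,4) (0,4) (2,3) (3,2) (4,1) (0,3)
  BB@(4,0): attacks (3,1) (2,2) (1,3) (0,4)
Union (22 distinct): (0,0) (0,1) (0,2) (0,3) (0,4) (1,0) (1,1) (1,2) (1,3) (2,0) (2,2) (2,3) (2,4) (3,0) (3,1) (3,2) (3,3) (3,4) (4,0) (4,1) (4,2) (4,4)

Answer: 22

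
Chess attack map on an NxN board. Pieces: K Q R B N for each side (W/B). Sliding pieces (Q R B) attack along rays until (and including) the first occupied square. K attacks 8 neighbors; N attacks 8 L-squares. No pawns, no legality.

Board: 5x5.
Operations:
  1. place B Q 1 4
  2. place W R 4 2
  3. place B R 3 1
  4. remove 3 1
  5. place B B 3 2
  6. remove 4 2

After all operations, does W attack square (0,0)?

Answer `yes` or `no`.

Op 1: place BQ@(1,4)
Op 2: place WR@(4,2)
Op 3: place BR@(3,1)
Op 4: remove (3,1)
Op 5: place BB@(3,2)
Op 6: remove (4,2)
Per-piece attacks for W:
W attacks (0,0): no

Answer: no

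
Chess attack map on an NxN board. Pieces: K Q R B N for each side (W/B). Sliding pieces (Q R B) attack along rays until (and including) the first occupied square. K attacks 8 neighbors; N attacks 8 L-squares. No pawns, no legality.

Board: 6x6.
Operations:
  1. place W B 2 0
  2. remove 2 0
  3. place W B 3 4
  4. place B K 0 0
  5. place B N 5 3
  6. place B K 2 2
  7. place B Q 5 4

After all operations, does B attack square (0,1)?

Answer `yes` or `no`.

Op 1: place WB@(2,0)
Op 2: remove (2,0)
Op 3: place WB@(3,4)
Op 4: place BK@(0,0)
Op 5: place BN@(5,3)
Op 6: place BK@(2,2)
Op 7: place BQ@(5,4)
Per-piece attacks for B:
  BK@(0,0): attacks (0,1) (1,0) (1,1)
  BK@(2,2): attacks (2,3) (2,1) (3,2) (1,2) (3,3) (3,1) (1,3) (1,1)
  BN@(5,3): attacks (4,5) (3,4) (4,1) (3,2)
  BQ@(5,4): attacks (5,5) (5,3) (4,4) (3,4) (4,5) (4,3) (3,2) (2,1) (1,0) [ray(0,-1) blocked at (5,3); ray(-1,0) blocked at (3,4)]
B attacks (0,1): yes

Answer: yes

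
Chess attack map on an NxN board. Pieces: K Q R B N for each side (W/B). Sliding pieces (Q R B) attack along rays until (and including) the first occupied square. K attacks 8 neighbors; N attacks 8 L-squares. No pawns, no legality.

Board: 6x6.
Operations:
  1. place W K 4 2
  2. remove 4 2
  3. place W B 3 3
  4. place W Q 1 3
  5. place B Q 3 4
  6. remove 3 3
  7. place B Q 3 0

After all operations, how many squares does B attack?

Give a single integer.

Answer: 26

Derivation:
Op 1: place WK@(4,2)
Op 2: remove (4,2)
Op 3: place WB@(3,3)
Op 4: place WQ@(1,3)
Op 5: place BQ@(3,4)
Op 6: remove (3,3)
Op 7: place BQ@(3,0)
Per-piece attacks for B:
  BQ@(3,0): attacks (3,1) (3,2) (3,3) (3,4) (4,0) (5,0) (2,0) (1,0) (0,0) (4,1) (5,2) (2,1) (1,2) (0,3) [ray(0,1) blocked at (3,4)]
  BQ@(3,4): attacks (3,5) (3,3) (3,2) (3,1) (3,0) (4,4) (5,4) (2,4) (1,4) (0,4) (4,5) (4,3) (5,2) (2,5) (2,3) (1,2) (0,1) [ray(0,-1) blocked at (3,0)]
Union (26 distinct): (0,0) (0,1) (0,3) (0,4) (1,0) (1,2) (1,4) (2,0) (2,1) (2,3) (2,4) (2,5) (3,0) (3,1) (3,2) (3,3) (3,4) (3,5) (4,0) (4,1) (4,3) (4,4) (4,5) (5,0) (5,2) (5,4)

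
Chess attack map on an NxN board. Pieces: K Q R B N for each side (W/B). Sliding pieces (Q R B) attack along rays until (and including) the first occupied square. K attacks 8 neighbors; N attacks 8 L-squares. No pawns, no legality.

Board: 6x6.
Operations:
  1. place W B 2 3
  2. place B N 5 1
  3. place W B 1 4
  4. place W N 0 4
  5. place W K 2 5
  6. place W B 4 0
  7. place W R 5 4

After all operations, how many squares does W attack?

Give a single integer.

Op 1: place WB@(2,3)
Op 2: place BN@(5,1)
Op 3: place WB@(1,4)
Op 4: place WN@(0,4)
Op 5: place WK@(2,5)
Op 6: place WB@(4,0)
Op 7: place WR@(5,4)
Per-piece attacks for W:
  WN@(0,4): attacks (2,5) (1,2) (2,3)
  WB@(1,4): attacks (2,5) (2,3) (0,5) (0,3) [ray(1,1) blocked at (2,5); ray(1,-1) blocked at (2,3)]
  WB@(2,3): attacks (3,4) (4,5) (3,2) (4,1) (5,0) (1,4) (1,2) (0,1) [ray(-1,1) blocked at (1,4)]
  WK@(2,5): attacks (2,4) (3,5) (1,5) (3,4) (1,4)
  WB@(4,0): attacks (5,1) (3,1) (2,2) (1,3) (0,4) [ray(1,1) blocked at (5,1); ray(-1,1) blocked at (0,4)]
  WR@(5,4): attacks (5,5) (5,3) (5,2) (5,1) (4,4) (3,4) (2,4) (1,4) [ray(0,-1) blocked at (5,1); ray(-1,0) blocked at (1,4)]
Union (24 distinct): (0,1) (0,3) (0,4) (0,5) (1,2) (1,3) (1,4) (1,5) (2,2) (2,3) (2,4) (2,5) (3,1) (3,2) (3,4) (3,5) (4,1) (4,4) (4,5) (5,0) (5,1) (5,2) (5,3) (5,5)

Answer: 24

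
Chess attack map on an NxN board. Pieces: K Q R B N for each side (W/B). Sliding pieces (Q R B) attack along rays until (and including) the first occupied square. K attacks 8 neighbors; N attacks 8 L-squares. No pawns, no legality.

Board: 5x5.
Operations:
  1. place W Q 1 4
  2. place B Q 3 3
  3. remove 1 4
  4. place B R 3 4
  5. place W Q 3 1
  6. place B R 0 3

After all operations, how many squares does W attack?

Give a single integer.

Op 1: place WQ@(1,4)
Op 2: place BQ@(3,3)
Op 3: remove (1,4)
Op 4: place BR@(3,4)
Op 5: place WQ@(3,1)
Op 6: place BR@(0,3)
Per-piece attacks for W:
  WQ@(3,1): attacks (3,2) (3,3) (3,0) (4,1) (2,1) (1,1) (0,1) (4,2) (4,0) (2,2) (1,3) (0,4) (2,0) [ray(0,1) blocked at (3,3)]
Union (13 distinct): (0,1) (0,4) (1,1) (1,3) (2,0) (2,1) (2,2) (3,0) (3,2) (3,3) (4,0) (4,1) (4,2)

Answer: 13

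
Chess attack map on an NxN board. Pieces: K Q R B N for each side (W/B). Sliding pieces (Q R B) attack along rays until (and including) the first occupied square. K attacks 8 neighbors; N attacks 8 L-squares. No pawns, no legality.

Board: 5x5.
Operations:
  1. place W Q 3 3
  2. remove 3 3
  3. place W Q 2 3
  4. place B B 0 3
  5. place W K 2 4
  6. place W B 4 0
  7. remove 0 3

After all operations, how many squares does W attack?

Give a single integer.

Answer: 17

Derivation:
Op 1: place WQ@(3,3)
Op 2: remove (3,3)
Op 3: place WQ@(2,3)
Op 4: place BB@(0,3)
Op 5: place WK@(2,4)
Op 6: place WB@(4,0)
Op 7: remove (0,3)
Per-piece attacks for W:
  WQ@(2,3): attacks (2,4) (2,2) (2,1) (2,0) (3,3) (4,3) (1,3) (0,3) (3,4) (3,2) (4,1) (1,4) (1,2) (0,1) [ray(0,1) blocked at (2,4)]
  WK@(2,4): attacks (2,3) (3,4) (1,4) (3,3) (1,3)
  WB@(4,0): attacks (3,1) (2,2) (1,3) (0,4)
Union (17 distinct): (0,1) (0,3) (0,4) (1,2) (1,3) (1,4) (2,0) (2,1) (2,2) (2,3) (2,4) (3,1) (3,2) (3,3) (3,4) (4,1) (4,3)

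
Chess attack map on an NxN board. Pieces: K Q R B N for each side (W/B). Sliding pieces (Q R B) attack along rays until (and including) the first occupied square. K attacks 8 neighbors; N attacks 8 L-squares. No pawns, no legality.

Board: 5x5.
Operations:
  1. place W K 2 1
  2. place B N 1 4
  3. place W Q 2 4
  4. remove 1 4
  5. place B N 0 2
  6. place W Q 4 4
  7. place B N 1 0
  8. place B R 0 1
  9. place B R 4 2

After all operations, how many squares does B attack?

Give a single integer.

Answer: 15

Derivation:
Op 1: place WK@(2,1)
Op 2: place BN@(1,4)
Op 3: place WQ@(2,4)
Op 4: remove (1,4)
Op 5: place BN@(0,2)
Op 6: place WQ@(4,4)
Op 7: place BN@(1,0)
Op 8: place BR@(0,1)
Op 9: place BR@(4,2)
Per-piece attacks for B:
  BR@(0,1): attacks (0,2) (0,0) (1,1) (2,1) [ray(0,1) blocked at (0,2); ray(1,0) blocked at (2,1)]
  BN@(0,2): attacks (1,4) (2,3) (1,0) (2,1)
  BN@(1,0): attacks (2,2) (3,1) (0,2)
  BR@(4,2): attacks (4,3) (4,4) (4,1) (4,0) (3,2) (2,2) (1,2) (0,2) [ray(0,1) blocked at (4,4); ray(-1,0) blocked at (0,2)]
Union (15 distinct): (0,0) (0,2) (1,0) (1,1) (1,2) (1,4) (2,1) (2,2) (2,3) (3,1) (3,2) (4,0) (4,1) (4,3) (4,4)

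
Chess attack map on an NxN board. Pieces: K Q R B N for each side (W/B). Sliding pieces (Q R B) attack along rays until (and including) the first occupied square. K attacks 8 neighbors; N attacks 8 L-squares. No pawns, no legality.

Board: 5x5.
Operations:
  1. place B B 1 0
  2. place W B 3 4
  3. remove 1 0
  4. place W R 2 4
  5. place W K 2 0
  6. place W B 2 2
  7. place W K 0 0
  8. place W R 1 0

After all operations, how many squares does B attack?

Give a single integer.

Answer: 0

Derivation:
Op 1: place BB@(1,0)
Op 2: place WB@(3,4)
Op 3: remove (1,0)
Op 4: place WR@(2,4)
Op 5: place WK@(2,0)
Op 6: place WB@(2,2)
Op 7: place WK@(0,0)
Op 8: place WR@(1,0)
Per-piece attacks for B:
Union (0 distinct): (none)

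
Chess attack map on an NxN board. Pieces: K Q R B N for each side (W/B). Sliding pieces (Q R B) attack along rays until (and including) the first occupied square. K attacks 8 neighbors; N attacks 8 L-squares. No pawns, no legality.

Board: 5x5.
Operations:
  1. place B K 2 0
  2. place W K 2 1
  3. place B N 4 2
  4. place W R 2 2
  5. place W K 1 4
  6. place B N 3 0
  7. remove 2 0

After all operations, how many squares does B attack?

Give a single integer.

Answer: 7

Derivation:
Op 1: place BK@(2,0)
Op 2: place WK@(2,1)
Op 3: place BN@(4,2)
Op 4: place WR@(2,2)
Op 5: place WK@(1,4)
Op 6: place BN@(3,0)
Op 7: remove (2,0)
Per-piece attacks for B:
  BN@(3,0): attacks (4,2) (2,2) (1,1)
  BN@(4,2): attacks (3,4) (2,3) (3,0) (2,1)
Union (7 distinct): (1,1) (2,1) (2,2) (2,3) (3,0) (3,4) (4,2)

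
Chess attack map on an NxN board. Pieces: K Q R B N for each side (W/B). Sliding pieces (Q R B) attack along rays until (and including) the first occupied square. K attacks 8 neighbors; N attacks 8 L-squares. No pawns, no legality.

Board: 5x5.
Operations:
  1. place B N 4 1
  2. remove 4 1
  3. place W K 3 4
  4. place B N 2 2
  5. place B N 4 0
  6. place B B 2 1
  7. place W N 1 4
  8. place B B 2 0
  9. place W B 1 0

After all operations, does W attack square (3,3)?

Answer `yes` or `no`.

Answer: yes

Derivation:
Op 1: place BN@(4,1)
Op 2: remove (4,1)
Op 3: place WK@(3,4)
Op 4: place BN@(2,2)
Op 5: place BN@(4,0)
Op 6: place BB@(2,1)
Op 7: place WN@(1,4)
Op 8: place BB@(2,0)
Op 9: place WB@(1,0)
Per-piece attacks for W:
  WB@(1,0): attacks (2,1) (0,1) [ray(1,1) blocked at (2,1)]
  WN@(1,4): attacks (2,2) (3,3) (0,2)
  WK@(3,4): attacks (3,3) (4,4) (2,4) (4,3) (2,3)
W attacks (3,3): yes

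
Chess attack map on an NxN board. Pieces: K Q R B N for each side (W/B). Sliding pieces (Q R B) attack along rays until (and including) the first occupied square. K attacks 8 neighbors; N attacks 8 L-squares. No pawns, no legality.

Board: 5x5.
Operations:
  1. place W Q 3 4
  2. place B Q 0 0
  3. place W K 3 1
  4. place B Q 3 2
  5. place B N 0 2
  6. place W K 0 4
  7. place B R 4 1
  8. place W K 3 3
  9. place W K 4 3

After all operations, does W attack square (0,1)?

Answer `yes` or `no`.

Op 1: place WQ@(3,4)
Op 2: place BQ@(0,0)
Op 3: place WK@(3,1)
Op 4: place BQ@(3,2)
Op 5: place BN@(0,2)
Op 6: place WK@(0,4)
Op 7: place BR@(4,1)
Op 8: place WK@(3,3)
Op 9: place WK@(4,3)
Per-piece attacks for W:
  WK@(0,4): attacks (0,3) (1,4) (1,3)
  WK@(3,1): attacks (3,2) (3,0) (4,1) (2,1) (4,2) (4,0) (2,2) (2,0)
  WK@(3,3): attacks (3,4) (3,2) (4,3) (2,3) (4,4) (4,2) (2,4) (2,2)
  WQ@(3,4): attacks (3,3) (4,4) (2,4) (1,4) (0,4) (4,3) (2,3) (1,2) (0,1) [ray(0,-1) blocked at (3,3); ray(-1,0) blocked at (0,4); ray(1,-1) blocked at (4,3)]
  WK@(4,3): attacks (4,4) (4,2) (3,3) (3,4) (3,2)
W attacks (0,1): yes

Answer: yes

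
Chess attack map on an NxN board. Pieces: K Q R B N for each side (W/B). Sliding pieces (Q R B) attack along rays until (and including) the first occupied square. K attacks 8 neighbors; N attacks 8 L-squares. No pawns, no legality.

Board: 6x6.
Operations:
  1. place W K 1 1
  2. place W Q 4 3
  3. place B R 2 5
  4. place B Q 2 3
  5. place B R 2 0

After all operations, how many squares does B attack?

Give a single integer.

Answer: 26

Derivation:
Op 1: place WK@(1,1)
Op 2: place WQ@(4,3)
Op 3: place BR@(2,5)
Op 4: place BQ@(2,3)
Op 5: place BR@(2,0)
Per-piece attacks for B:
  BR@(2,0): attacks (2,1) (2,2) (2,3) (3,0) (4,0) (5,0) (1,0) (0,0) [ray(0,1) blocked at (2,3)]
  BQ@(2,3): attacks (2,4) (2,5) (2,2) (2,1) (2,0) (3,3) (4,3) (1,3) (0,3) (3,4) (4,5) (3,2) (4,1) (5,0) (1,4) (0,5) (1,2) (0,1) [ray(0,1) blocked at (2,5); ray(0,-1) blocked at (2,0); ray(1,0) blocked at (4,3)]
  BR@(2,5): attacks (2,4) (2,3) (3,5) (4,5) (5,5) (1,5) (0,5) [ray(0,-1) blocked at (2,3)]
Union (26 distinct): (0,0) (0,1) (0,3) (0,5) (1,0) (1,2) (1,3) (1,4) (1,5) (2,0) (2,1) (2,2) (2,3) (2,4) (2,5) (3,0) (3,2) (3,3) (3,4) (3,5) (4,0) (4,1) (4,3) (4,5) (5,0) (5,5)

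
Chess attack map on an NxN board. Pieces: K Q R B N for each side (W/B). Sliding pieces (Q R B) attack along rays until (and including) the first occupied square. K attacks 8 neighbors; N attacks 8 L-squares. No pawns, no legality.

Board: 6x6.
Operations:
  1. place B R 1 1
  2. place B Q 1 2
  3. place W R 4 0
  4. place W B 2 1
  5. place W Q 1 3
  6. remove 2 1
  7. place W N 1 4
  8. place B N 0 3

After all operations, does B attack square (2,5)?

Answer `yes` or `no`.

Op 1: place BR@(1,1)
Op 2: place BQ@(1,2)
Op 3: place WR@(4,0)
Op 4: place WB@(2,1)
Op 5: place WQ@(1,3)
Op 6: remove (2,1)
Op 7: place WN@(1,4)
Op 8: place BN@(0,3)
Per-piece attacks for B:
  BN@(0,3): attacks (1,5) (2,4) (1,1) (2,2)
  BR@(1,1): attacks (1,2) (1,0) (2,1) (3,1) (4,1) (5,1) (0,1) [ray(0,1) blocked at (1,2)]
  BQ@(1,2): attacks (1,3) (1,1) (2,2) (3,2) (4,2) (5,2) (0,2) (2,3) (3,4) (4,5) (2,1) (3,0) (0,3) (0,1) [ray(0,1) blocked at (1,3); ray(0,-1) blocked at (1,1); ray(-1,1) blocked at (0,3)]
B attacks (2,5): no

Answer: no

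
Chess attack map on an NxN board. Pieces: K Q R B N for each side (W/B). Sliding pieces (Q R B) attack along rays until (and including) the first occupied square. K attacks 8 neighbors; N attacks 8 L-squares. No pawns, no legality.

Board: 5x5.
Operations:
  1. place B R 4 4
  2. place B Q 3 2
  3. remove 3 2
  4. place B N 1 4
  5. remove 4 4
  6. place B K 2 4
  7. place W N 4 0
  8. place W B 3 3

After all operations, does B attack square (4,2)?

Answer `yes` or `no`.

Answer: no

Derivation:
Op 1: place BR@(4,4)
Op 2: place BQ@(3,2)
Op 3: remove (3,2)
Op 4: place BN@(1,4)
Op 5: remove (4,4)
Op 6: place BK@(2,4)
Op 7: place WN@(4,0)
Op 8: place WB@(3,3)
Per-piece attacks for B:
  BN@(1,4): attacks (2,2) (3,3) (0,2)
  BK@(2,4): attacks (2,3) (3,4) (1,4) (3,3) (1,3)
B attacks (4,2): no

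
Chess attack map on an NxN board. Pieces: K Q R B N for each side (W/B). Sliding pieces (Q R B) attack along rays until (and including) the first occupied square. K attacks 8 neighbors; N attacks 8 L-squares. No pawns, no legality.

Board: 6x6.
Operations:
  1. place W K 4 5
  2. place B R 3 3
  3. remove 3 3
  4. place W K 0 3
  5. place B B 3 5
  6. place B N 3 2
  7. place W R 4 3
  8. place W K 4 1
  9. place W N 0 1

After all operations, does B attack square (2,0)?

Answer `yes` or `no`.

Answer: yes

Derivation:
Op 1: place WK@(4,5)
Op 2: place BR@(3,3)
Op 3: remove (3,3)
Op 4: place WK@(0,3)
Op 5: place BB@(3,5)
Op 6: place BN@(3,2)
Op 7: place WR@(4,3)
Op 8: place WK@(4,1)
Op 9: place WN@(0,1)
Per-piece attacks for B:
  BN@(3,2): attacks (4,4) (5,3) (2,4) (1,3) (4,0) (5,1) (2,0) (1,1)
  BB@(3,5): attacks (4,4) (5,3) (2,4) (1,3) (0,2)
B attacks (2,0): yes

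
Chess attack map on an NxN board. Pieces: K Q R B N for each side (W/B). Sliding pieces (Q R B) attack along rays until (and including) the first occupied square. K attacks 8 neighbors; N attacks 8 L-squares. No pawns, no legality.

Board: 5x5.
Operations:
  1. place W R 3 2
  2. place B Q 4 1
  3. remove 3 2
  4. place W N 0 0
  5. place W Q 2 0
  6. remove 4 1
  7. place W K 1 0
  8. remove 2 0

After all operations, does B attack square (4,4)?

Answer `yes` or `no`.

Answer: no

Derivation:
Op 1: place WR@(3,2)
Op 2: place BQ@(4,1)
Op 3: remove (3,2)
Op 4: place WN@(0,0)
Op 5: place WQ@(2,0)
Op 6: remove (4,1)
Op 7: place WK@(1,0)
Op 8: remove (2,0)
Per-piece attacks for B:
B attacks (4,4): no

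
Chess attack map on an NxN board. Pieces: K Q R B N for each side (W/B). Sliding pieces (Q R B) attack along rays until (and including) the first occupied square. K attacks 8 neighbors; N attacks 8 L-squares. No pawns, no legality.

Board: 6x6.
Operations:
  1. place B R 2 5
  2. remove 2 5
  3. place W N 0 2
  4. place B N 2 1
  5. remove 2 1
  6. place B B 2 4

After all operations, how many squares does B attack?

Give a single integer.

Answer: 7

Derivation:
Op 1: place BR@(2,5)
Op 2: remove (2,5)
Op 3: place WN@(0,2)
Op 4: place BN@(2,1)
Op 5: remove (2,1)
Op 6: place BB@(2,4)
Per-piece attacks for B:
  BB@(2,4): attacks (3,5) (3,3) (4,2) (5,1) (1,5) (1,3) (0,2) [ray(-1,-1) blocked at (0,2)]
Union (7 distinct): (0,2) (1,3) (1,5) (3,3) (3,5) (4,2) (5,1)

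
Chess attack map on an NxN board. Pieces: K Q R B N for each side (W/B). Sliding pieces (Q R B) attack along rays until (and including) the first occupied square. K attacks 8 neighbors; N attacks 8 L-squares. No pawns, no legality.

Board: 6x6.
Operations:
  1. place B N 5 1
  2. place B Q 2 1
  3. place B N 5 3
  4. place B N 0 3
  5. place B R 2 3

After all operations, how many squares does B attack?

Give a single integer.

Op 1: place BN@(5,1)
Op 2: place BQ@(2,1)
Op 3: place BN@(5,3)
Op 4: place BN@(0,3)
Op 5: place BR@(2,3)
Per-piece attacks for B:
  BN@(0,3): attacks (1,5) (2,4) (1,1) (2,2)
  BQ@(2,1): attacks (2,2) (2,3) (2,0) (3,1) (4,1) (5,1) (1,1) (0,1) (3,2) (4,3) (5,4) (3,0) (1,2) (0,3) (1,0) [ray(0,1) blocked at (2,3); ray(1,0) blocked at (5,1); ray(-1,1) blocked at (0,3)]
  BR@(2,3): attacks (2,4) (2,5) (2,2) (2,1) (3,3) (4,3) (5,3) (1,3) (0,3) [ray(0,-1) blocked at (2,1); ray(1,0) blocked at (5,3); ray(-1,0) blocked at (0,3)]
  BN@(5,1): attacks (4,3) (3,2) (3,0)
  BN@(5,3): attacks (4,5) (3,4) (4,1) (3,2)
Union (24 distinct): (0,1) (0,3) (1,0) (1,1) (1,2) (1,3) (1,5) (2,0) (2,1) (2,2) (2,3) (2,4) (2,5) (3,0) (3,1) (3,2) (3,3) (3,4) (4,1) (4,3) (4,5) (5,1) (5,3) (5,4)

Answer: 24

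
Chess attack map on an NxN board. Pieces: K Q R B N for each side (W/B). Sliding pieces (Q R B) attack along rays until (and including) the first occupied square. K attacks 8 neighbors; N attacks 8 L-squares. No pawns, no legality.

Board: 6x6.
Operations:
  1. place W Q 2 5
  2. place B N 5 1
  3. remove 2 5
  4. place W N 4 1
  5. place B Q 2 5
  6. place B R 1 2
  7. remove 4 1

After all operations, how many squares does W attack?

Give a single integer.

Answer: 0

Derivation:
Op 1: place WQ@(2,5)
Op 2: place BN@(5,1)
Op 3: remove (2,5)
Op 4: place WN@(4,1)
Op 5: place BQ@(2,5)
Op 6: place BR@(1,2)
Op 7: remove (4,1)
Per-piece attacks for W:
Union (0 distinct): (none)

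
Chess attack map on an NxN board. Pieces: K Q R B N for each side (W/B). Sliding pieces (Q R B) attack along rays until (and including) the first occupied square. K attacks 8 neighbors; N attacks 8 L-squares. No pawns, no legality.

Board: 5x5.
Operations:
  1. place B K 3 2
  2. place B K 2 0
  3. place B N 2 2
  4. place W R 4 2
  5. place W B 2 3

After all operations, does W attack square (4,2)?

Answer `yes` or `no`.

Answer: no

Derivation:
Op 1: place BK@(3,2)
Op 2: place BK@(2,0)
Op 3: place BN@(2,2)
Op 4: place WR@(4,2)
Op 5: place WB@(2,3)
Per-piece attacks for W:
  WB@(2,3): attacks (3,4) (3,2) (1,4) (1,2) (0,1) [ray(1,-1) blocked at (3,2)]
  WR@(4,2): attacks (4,3) (4,4) (4,1) (4,0) (3,2) [ray(-1,0) blocked at (3,2)]
W attacks (4,2): no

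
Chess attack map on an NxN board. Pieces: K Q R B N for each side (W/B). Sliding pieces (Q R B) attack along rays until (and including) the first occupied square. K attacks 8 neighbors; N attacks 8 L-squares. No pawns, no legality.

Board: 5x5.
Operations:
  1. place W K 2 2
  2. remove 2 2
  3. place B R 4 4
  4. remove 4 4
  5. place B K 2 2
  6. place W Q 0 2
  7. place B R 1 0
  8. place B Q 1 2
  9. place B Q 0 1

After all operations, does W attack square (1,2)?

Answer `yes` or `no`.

Op 1: place WK@(2,2)
Op 2: remove (2,2)
Op 3: place BR@(4,4)
Op 4: remove (4,4)
Op 5: place BK@(2,2)
Op 6: place WQ@(0,2)
Op 7: place BR@(1,0)
Op 8: place BQ@(1,2)
Op 9: place BQ@(0,1)
Per-piece attacks for W:
  WQ@(0,2): attacks (0,3) (0,4) (0,1) (1,2) (1,3) (2,4) (1,1) (2,0) [ray(0,-1) blocked at (0,1); ray(1,0) blocked at (1,2)]
W attacks (1,2): yes

Answer: yes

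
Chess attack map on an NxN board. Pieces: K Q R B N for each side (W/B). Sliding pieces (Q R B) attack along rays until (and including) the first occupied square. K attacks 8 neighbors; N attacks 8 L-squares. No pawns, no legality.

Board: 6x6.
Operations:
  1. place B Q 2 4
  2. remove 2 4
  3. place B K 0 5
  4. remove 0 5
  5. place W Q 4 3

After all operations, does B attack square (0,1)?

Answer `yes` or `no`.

Answer: no

Derivation:
Op 1: place BQ@(2,4)
Op 2: remove (2,4)
Op 3: place BK@(0,5)
Op 4: remove (0,5)
Op 5: place WQ@(4,3)
Per-piece attacks for B:
B attacks (0,1): no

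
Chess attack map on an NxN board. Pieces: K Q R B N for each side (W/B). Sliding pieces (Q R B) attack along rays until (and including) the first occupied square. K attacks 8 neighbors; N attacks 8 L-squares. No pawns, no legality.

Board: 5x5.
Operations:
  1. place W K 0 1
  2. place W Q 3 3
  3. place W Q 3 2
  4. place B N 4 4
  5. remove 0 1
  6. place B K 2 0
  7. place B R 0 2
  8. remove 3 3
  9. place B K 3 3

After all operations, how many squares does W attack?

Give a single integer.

Op 1: place WK@(0,1)
Op 2: place WQ@(3,3)
Op 3: place WQ@(3,2)
Op 4: place BN@(4,4)
Op 5: remove (0,1)
Op 6: place BK@(2,0)
Op 7: place BR@(0,2)
Op 8: remove (3,3)
Op 9: place BK@(3,3)
Per-piece attacks for W:
  WQ@(3,2): attacks (3,3) (3,1) (3,0) (4,2) (2,2) (1,2) (0,2) (4,3) (4,1) (2,3) (1,4) (2,1) (1,0) [ray(0,1) blocked at (3,3); ray(-1,0) blocked at (0,2)]
Union (13 distinct): (0,2) (1,0) (1,2) (1,4) (2,1) (2,2) (2,3) (3,0) (3,1) (3,3) (4,1) (4,2) (4,3)

Answer: 13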